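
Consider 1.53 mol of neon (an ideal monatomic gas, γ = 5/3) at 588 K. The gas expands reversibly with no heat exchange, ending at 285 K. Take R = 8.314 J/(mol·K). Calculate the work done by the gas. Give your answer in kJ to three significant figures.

W ≈ 5.78 kJ

Adiabatic ⇒ Q = 0, so W_by = −ΔU = nCᵥ(T₁ − T₂).
Cᵥ = 3R/2 = 12.47 J/(mol·K).
W = (1.53)(12.47)(588 − 285) = 5781 J.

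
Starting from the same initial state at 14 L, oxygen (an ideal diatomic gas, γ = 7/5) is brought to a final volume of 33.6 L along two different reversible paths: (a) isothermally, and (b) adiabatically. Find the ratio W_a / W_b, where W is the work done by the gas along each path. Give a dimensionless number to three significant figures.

W_a / W_b ≈ 1.19

Path (a) isothermal: W = P₁V₁ ln(V₂/V₁) → W_a/(P₁V₁) = 0.8755.
Path (b) adiabatic: W = P₁V₁(1 − (V₁/V₂)^(γ−1))/(γ−1) → W_b/(P₁V₁) = 0.7386.
W_a / W_b = 0.8755 / 0.7386 = 1.185.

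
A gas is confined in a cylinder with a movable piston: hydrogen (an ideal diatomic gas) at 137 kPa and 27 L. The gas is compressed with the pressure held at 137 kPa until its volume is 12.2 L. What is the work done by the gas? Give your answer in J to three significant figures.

W ≈ -2030 J

Isobaric: W = P ΔV.
W = (137 kPa)(12.2 − 27 L) = (137)(-14.8) = -2028 J.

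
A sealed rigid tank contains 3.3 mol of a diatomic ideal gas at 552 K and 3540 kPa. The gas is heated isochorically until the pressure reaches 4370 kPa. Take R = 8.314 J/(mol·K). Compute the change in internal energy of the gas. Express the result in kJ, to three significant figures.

Constant volume ⇒ W = 0, so Q = ΔU = nCᵥΔT with Cᵥ = 5R/2 = 20.79 J/(mol·K).
At constant V, T₂/T₁ = P₂/P₁ ⇒ ΔT = T₁(P₂/P₁ − 1) = 552·(4370/3540 − 1) = 129.4 K.
ΔU = (3.3)(20.79)(129.4) = 8877 J.

ΔU ≈ 8.88 kJ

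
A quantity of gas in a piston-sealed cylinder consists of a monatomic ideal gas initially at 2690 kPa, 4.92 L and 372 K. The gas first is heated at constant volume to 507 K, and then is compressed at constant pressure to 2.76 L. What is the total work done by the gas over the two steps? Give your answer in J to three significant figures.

Step 1 (isochoric): W = 0 (constant volume).
After step 1: P = 3666 kPa (V unchanged).
Step 2 (isobaric): W = PΔV = (3666 kPa)(2.76 − 4.92 L) = -7919 J.
W_total = 0 − 7919 = -7919 J.

W_total ≈ -7920 J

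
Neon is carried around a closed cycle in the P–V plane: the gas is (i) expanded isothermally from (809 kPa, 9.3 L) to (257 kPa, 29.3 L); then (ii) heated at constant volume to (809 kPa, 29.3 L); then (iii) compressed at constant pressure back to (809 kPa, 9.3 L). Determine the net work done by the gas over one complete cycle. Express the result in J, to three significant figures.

W_net ≈ -7550 J

Leg (i): W = PᵢVᵢ ln(V_f/Vᵢ) = (7524) ln(29.3/9.3) = 8634 J.
Leg (ii): W = 0.
Leg (iii): W = PΔV = (809)(9.3 − 29.3) = -16180 J.
W_net = 8634 − 16180 = -7546 J.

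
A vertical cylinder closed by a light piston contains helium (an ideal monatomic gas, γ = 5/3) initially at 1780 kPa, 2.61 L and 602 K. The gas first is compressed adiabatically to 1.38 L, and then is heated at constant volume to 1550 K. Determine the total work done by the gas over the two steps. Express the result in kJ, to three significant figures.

Step 1 (adiabatic): W = (P₁V₁ − P₂V₂)/(γ−1) = (4646 − 7105)/0.667 = -3689 J.
Step 2 (isochoric): W = 0 (constant volume).
W_total = -3689 + 0 = -3689 J.

W_total ≈ -3.69 kJ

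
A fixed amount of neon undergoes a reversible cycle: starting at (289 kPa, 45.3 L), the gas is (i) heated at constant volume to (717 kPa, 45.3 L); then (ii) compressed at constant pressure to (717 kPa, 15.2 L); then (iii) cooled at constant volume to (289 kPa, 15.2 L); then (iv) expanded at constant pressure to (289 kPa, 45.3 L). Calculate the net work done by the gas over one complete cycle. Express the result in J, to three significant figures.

Constant-volume legs do no work.
W(ii) = (717)(15.2 − 45.3) = -21582 J; W(iv) = (289)(45.3 − 15.2) = 8699 J.
W_net = -21582 + 8699 = -12883 J (the counter-clockwise enclosed area).

W_net ≈ -12900 J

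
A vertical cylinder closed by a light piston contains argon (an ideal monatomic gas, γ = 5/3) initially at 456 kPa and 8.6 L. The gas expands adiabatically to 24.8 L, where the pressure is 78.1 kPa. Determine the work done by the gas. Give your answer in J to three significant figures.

W ≈ 2980 J

Adiabatic: W = (P₁V₁ − P₂V₂)/(γ − 1) with γ = 5/3.
P₁V₁ = 3922 J, P₂V₂ = 1937 J.
W = (3922 − 1937) / 0.6667 = 2977 J.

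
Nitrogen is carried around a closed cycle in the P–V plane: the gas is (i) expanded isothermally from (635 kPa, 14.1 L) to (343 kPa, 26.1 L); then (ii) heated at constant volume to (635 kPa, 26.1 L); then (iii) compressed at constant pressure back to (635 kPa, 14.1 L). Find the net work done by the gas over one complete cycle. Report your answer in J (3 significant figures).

W_net ≈ -2110 J

Leg (i): W = PᵢVᵢ ln(V_f/Vᵢ) = (8954) ln(26.1/14.1) = 5513 J.
Leg (ii): W = 0.
Leg (iii): W = PΔV = (635)(14.1 − 26.1) = -7620 J.
W_net = 5513 − 7620 = -2107 J.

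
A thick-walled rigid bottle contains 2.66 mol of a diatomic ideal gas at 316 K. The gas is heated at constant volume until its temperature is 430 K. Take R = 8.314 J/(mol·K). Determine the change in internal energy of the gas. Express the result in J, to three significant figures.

ΔU ≈ 6300 J

Constant volume ⇒ W = 0, so Q = ΔU = nCᵥΔT with Cᵥ = 5R/2 = 20.79 J/(mol·K).
ΔU = (2.66)(20.79)(430 − 316) = 6303 J.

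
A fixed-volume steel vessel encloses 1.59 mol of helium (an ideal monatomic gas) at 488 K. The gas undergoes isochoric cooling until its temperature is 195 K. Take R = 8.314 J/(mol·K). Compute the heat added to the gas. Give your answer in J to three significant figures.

Q ≈ -5810 J

Constant volume ⇒ W = 0, so Q = ΔU = nCᵥΔT with Cᵥ = 3R/2 = 12.47 J/(mol·K).
ΔU = (1.59)(12.47)(195 − 488) = -5810 J.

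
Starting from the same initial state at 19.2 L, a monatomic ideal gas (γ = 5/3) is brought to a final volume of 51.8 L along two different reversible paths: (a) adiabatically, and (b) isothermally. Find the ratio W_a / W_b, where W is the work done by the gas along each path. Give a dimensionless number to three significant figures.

Path (a) adiabatic: W = P₁V₁(1 − (V₁/V₂)^(γ−1))/(γ−1) → W_a/(P₁V₁) = 0.726.
Path (b) isothermal: W = P₁V₁ ln(V₂/V₁) → W_b/(P₁V₁) = 0.9925.
W_a / W_b = 0.726 / 0.9925 = 0.7315.

W_a / W_b ≈ 0.732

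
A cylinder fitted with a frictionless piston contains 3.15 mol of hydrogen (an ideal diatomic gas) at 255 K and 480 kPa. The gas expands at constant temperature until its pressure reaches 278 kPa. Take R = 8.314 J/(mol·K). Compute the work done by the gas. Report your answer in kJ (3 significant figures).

Isothermal process: W = nRT ln(V₂/V₁) = nRT ln(P₁/P₂).
W = (3.15)(8.314)(255) × ln(480/278)
  = 6678 × ln(1.727) = 6678 × 0.5462
W_by_gas = 3647 J.

W ≈ 3.65 kJ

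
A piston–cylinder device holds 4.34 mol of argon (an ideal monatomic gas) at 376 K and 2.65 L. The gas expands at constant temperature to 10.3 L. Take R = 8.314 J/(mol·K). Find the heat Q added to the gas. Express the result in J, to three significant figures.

Q ≈ 18400 J

Isothermal ⇒ ΔU = 0, so Q = W = nRT ln(V₂/V₁).
Q = (4.34)(8.314)(376) ln(10.3/2.65) = 13567 × 1.358 = 18419 J.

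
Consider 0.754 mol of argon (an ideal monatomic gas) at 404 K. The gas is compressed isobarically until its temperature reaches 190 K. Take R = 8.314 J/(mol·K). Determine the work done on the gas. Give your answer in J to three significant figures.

W ≈ 1340 J

Isobaric: W = P ΔV = nR ΔT.
W = (0.754)(8.314)(190 − 404) = -1342 J.
Work on gas = −W_by = 1342 J.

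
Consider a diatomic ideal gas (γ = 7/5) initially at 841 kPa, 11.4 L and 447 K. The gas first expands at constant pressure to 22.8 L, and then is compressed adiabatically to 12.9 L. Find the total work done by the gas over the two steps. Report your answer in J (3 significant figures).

W_total ≈ -2680 J

Step 1 (isobaric): W = PΔV = (841 kPa)(22.8 − 11.4 L) = 9587 J.
After step 1: P = 841 kPa, V = 22.8 L, T = 894 K.
Step 2 (adiabatic): W = (P₁V₁ − P₂V₂)/(γ−1) = (19175 − 24081)/0.4 = -12265 J.
W_total = 9587 − 12265 = -2677 J.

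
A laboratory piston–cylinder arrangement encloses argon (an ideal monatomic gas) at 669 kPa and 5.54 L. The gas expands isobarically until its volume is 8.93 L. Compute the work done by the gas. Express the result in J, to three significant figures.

Isobaric: W = P ΔV.
W = (669 kPa)(8.93 − 5.54 L) = (669)(3.39) = 2268 J.

W ≈ 2270 J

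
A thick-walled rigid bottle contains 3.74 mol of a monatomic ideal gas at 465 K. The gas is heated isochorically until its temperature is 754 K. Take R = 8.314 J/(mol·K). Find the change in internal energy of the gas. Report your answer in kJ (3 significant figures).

Constant volume ⇒ W = 0, so Q = ΔU = nCᵥΔT with Cᵥ = 3R/2 = 12.47 J/(mol·K).
ΔU = (3.74)(12.47)(754 − 465) = 13479 J.

ΔU ≈ 13.5 kJ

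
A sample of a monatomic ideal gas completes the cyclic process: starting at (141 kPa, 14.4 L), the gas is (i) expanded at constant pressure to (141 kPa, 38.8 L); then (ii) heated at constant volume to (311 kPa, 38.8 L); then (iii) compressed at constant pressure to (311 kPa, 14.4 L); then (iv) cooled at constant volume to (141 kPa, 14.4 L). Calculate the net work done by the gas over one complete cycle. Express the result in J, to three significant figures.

W_net ≈ -4150 J

Constant-volume legs do no work.
W(i) = (141)(38.8 − 14.4) = 3440 J; W(iii) = (311)(14.4 − 38.8) = -7588 J.
W_net = 3440 − 7588 = -4148 J (the counter-clockwise enclosed area).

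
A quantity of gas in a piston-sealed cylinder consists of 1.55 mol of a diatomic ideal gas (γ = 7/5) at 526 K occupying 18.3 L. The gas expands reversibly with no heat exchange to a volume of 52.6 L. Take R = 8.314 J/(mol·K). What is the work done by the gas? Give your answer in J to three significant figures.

W ≈ 5840 J

Adiabatic: TV^(γ−1) = const with γ = 7/5.
T₂ = T₁ (V₁/V₂)^(γ−1) = 526 × (18.3/52.6)^0.4 = 526 × 0.6555 = 344.8 K.
W_by = nCᵥ(T₁ − T₂) = (1.55)(20.79)(526 − 344.8) = 5838 J.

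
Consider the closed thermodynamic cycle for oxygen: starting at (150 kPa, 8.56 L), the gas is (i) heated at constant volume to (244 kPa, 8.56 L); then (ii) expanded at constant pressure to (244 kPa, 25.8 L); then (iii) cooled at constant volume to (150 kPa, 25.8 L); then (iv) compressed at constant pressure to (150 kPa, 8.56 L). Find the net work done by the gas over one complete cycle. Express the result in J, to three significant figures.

W_net ≈ 1620 J

Constant-volume legs do no work.
W(ii) = (244)(25.8 − 8.56) = 4207 J; W(iv) = (150)(8.56 − 25.8) = -2586 J.
W_net = 4207 − 2586 = 1621 J (the clockwise enclosed area).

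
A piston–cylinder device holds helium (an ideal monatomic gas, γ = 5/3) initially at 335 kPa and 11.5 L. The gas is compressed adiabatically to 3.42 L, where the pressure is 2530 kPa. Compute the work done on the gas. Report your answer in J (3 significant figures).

Adiabatic: W = (P₁V₁ − P₂V₂)/(γ − 1) with γ = 5/3.
P₁V₁ = 3852 J, P₂V₂ = 8653 J.
W = (3852 − 8653) / 0.6667 = -7200 J.
Work on gas = −W_by = 7200 J.

W ≈ 7200 J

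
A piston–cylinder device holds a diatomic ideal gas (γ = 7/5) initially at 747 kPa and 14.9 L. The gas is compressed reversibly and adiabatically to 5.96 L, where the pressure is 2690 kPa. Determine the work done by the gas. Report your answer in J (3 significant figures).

Adiabatic: W = (P₁V₁ − P₂V₂)/(γ − 1) with γ = 7/5.
P₁V₁ = 11130 J, P₂V₂ = 16032 J.
W = (11130 − 16032) / 0.4 = -12255 J.

W ≈ -12300 J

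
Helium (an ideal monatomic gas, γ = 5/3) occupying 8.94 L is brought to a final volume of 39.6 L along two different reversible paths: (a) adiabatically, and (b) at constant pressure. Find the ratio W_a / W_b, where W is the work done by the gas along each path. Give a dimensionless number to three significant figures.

Path (a) adiabatic: W = P₁V₁(1 − (V₁/V₂)^(γ−1))/(γ−1) → W_a/(P₁V₁) = 0.9439.
Path (b) isobaric: W = P₁(V₂ − V₁) → W_b/(P₁V₁) = 3.43.
W_a / W_b = 0.9439 / 3.43 = 0.2752.

W_a / W_b ≈ 0.275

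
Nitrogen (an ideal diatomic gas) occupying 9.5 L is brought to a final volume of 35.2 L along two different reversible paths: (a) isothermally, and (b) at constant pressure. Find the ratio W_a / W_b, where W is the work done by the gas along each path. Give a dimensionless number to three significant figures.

W_a / W_b ≈ 0.484

Path (a) isothermal: W = P₁V₁ ln(V₂/V₁) → W_a/(P₁V₁) = 1.31.
Path (b) isobaric: W = P₁(V₂ − V₁) → W_b/(P₁V₁) = 2.705.
W_a / W_b = 1.31 / 2.705 = 0.4842.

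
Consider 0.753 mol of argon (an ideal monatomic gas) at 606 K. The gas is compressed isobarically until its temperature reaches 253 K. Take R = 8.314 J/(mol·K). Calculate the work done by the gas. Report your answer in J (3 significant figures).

W ≈ -2210 J

Isobaric: W = P ΔV = nR ΔT.
W = (0.753)(8.314)(253 − 606) = -2210 J.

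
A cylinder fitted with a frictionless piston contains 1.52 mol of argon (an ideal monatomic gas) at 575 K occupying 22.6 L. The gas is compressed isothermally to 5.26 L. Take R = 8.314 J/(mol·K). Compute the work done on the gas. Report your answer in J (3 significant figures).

W ≈ 10600 J

Isothermal: W = nRT ln(V₂/V₁).
W = (1.52)(8.314)(575) × ln(5.26/22.6)
  = 7266 × -1.458
W_by_gas = -10593 J; work on gas = −W_by = 10593 J.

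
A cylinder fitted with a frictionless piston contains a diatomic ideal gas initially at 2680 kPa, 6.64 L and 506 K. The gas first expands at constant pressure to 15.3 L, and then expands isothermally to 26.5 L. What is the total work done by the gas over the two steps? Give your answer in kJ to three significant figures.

Step 1 (isobaric): W = PΔV = (2680 kPa)(15.3 − 6.64 L) = 23209 J.
After step 1: P = 2680 kPa, V = 15.3 L, T = 1166 K.
Step 2 (isothermal): W = P₁V₁ ln(V₂/V₁) = (41004) ln(26.5/15.3) = 22523 J.
W_total = 23209 + 22523 = 45732 J.

W_total ≈ 45.7 kJ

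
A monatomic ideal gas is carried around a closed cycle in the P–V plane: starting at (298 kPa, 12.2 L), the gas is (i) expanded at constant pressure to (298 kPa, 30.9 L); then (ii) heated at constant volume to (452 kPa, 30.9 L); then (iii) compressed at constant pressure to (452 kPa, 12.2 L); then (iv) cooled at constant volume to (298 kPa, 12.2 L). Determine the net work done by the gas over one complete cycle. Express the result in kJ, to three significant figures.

Constant-volume legs do no work.
W(i) = (298)(30.9 − 12.2) = 5573 J; W(iii) = (452)(12.2 − 30.9) = -8452 J.
W_net = 5573 − 8452 = -2880 J (the counter-clockwise enclosed area).

W_net ≈ -2.88 kJ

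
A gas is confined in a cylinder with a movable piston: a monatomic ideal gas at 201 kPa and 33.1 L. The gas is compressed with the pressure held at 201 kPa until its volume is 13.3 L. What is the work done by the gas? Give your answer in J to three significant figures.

W ≈ -3980 J

Isobaric: W = P ΔV.
W = (201 kPa)(13.3 − 33.1 L) = (201)(-19.8) = -3980 J.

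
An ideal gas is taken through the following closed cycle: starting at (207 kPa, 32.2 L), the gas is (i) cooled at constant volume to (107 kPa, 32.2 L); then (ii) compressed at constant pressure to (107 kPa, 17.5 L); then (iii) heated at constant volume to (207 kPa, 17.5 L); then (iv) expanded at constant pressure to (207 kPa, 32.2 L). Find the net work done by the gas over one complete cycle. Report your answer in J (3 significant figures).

W_net ≈ 1470 J

Constant-volume legs do no work.
W(ii) = (107)(17.5 − 32.2) = -1573 J; W(iv) = (207)(32.2 − 17.5) = 3043 J.
W_net = -1573 + 3043 = 1470 J (the clockwise enclosed area).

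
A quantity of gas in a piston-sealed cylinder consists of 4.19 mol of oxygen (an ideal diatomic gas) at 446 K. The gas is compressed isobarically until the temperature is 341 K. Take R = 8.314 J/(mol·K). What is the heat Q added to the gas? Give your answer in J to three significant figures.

Q ≈ -12800 J

Isobaric: W = nRΔT = (4.19)(8.314)(-105) = -3658 J.
ΔU = nCᵥΔT with Cᵥ = 5R/2: ΔU = (4.19)(20.79)(-105) = -9144 J.
Q = ΔU + W = -9144 − 3658 = -12802 J.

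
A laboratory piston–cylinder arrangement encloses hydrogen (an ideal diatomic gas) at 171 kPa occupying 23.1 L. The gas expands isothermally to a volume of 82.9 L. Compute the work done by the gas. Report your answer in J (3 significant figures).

Isothermal: W = nRT ln(V₂/V₁) = P₁V₁ ln(V₂/V₁).
P₁V₁ = (171 kPa)(23.1 L) = 3950 J.
W = 3950 × ln(82.9/23.1) = 3950 × 1.278
W_by_gas = 5047 J.

W ≈ 5050 J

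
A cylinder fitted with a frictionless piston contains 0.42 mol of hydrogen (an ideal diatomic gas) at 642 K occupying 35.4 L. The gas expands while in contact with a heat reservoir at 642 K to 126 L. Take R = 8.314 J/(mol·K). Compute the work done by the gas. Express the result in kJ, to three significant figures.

W ≈ 2.85 kJ

Isothermal: W = nRT ln(V₂/V₁).
W = (0.42)(8.314)(642) × ln(126/35.4)
  = 2242 × 1.27
W_by_gas = 2846 J.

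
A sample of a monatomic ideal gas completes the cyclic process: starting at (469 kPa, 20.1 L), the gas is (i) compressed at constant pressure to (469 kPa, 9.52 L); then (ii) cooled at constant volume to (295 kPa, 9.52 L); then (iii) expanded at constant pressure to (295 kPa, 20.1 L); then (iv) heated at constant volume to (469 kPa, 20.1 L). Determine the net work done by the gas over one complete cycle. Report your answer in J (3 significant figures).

Constant-volume legs do no work.
W(i) = (469)(9.52 − 20.1) = -4962 J; W(iii) = (295)(20.1 − 9.52) = 3121 J.
W_net = -4962 + 3121 = -1841 J (the counter-clockwise enclosed area).

W_net ≈ -1840 J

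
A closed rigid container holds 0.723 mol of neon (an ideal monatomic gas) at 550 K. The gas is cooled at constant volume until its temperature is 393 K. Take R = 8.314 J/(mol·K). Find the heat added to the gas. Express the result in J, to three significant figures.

Constant volume ⇒ W = 0, so Q = ΔU = nCᵥΔT with Cᵥ = 3R/2 = 12.47 J/(mol·K).
ΔU = (0.723)(12.47)(393 − 550) = -1416 J.

Q ≈ -1420 J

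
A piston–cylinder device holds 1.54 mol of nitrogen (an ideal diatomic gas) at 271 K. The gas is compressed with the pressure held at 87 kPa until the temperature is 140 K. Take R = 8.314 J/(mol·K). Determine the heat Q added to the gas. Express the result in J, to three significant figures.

Isobaric: W = nRΔT = (1.54)(8.314)(-131) = -1677 J.
ΔU = nCᵥΔT with Cᵥ = 5R/2: ΔU = (1.54)(20.79)(-131) = -4193 J.
Q = ΔU + W = -4193 − 1677 = -5870 J.

Q ≈ -5870 J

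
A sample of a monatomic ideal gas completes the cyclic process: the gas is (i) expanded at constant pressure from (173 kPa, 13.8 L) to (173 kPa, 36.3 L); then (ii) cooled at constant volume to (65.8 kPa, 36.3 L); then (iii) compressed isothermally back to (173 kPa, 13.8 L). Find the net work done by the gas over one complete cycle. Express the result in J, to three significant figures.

Leg (i): W = PΔV = (173)(36.3 − 13.8) = 3892 J.
Leg (ii): W = 0.
Leg (iii): W = PᵢVᵢ ln(V_f/Vᵢ) = (2389) ln(13.8/36.3) = -2310 J.
W_net = 3892 − 2310 = 1582 J.

W_net ≈ 1580 J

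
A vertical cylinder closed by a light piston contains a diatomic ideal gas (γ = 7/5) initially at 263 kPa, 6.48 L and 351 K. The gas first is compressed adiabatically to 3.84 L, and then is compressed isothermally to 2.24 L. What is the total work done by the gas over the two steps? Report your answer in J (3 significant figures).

W_total ≈ -2120 J

Step 1 (adiabatic): W = (P₁V₁ − P₂V₂)/(γ−1) = (1704 − 2101)/0.4 = -991.9 J.
After step 1: P = 547.1 kPa, V = 3.84 L, T = 432.7 K.
Step 2 (isothermal): W = P₁V₁ ln(V₂/V₁) = (2101) ln(2.24/3.84) = -1132 J.
W_total = -991.9 − 1132 = -2124 J.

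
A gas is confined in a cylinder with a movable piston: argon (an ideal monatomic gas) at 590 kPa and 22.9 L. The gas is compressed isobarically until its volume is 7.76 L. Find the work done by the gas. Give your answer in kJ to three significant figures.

Isobaric: W = P ΔV.
W = (590 kPa)(7.76 − 22.9 L) = (590)(-15.14) = -8933 J.

W ≈ -8.93 kJ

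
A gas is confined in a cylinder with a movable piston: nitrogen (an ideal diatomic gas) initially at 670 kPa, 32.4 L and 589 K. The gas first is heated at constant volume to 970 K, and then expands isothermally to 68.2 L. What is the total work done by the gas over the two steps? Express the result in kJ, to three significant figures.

Step 1 (isochoric): W = 0 (constant volume).
After step 1: P = 1103 kPa (V unchanged).
Step 2 (isothermal): W = P₁V₁ ln(V₂/V₁) = (35750) ln(68.2/32.4) = 26608 J.
W_total = 0 + 26608 = 26608 J.

W_total ≈ 26.6 kJ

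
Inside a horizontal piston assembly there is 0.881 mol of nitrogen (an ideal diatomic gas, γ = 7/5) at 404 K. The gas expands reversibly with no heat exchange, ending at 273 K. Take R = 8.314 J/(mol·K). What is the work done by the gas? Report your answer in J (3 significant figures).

W ≈ 2400 J

Adiabatic ⇒ Q = 0, so W_by = −ΔU = nCᵥ(T₁ − T₂).
Cᵥ = 5R/2 = 20.79 J/(mol·K).
W = (0.881)(20.79)(404 − 273) = 2399 J.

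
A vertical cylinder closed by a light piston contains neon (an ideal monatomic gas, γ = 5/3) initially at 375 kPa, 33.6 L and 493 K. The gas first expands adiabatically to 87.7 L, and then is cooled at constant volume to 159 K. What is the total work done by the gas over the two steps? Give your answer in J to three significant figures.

Step 1 (adiabatic): W = (P₁V₁ − P₂V₂)/(γ−1) = (12600 − 6647)/0.667 = 8930 J.
Step 2 (isochoric): W = 0 (constant volume).
W_total = 8930 + 0 = 8930 J.

W_total ≈ 8930 J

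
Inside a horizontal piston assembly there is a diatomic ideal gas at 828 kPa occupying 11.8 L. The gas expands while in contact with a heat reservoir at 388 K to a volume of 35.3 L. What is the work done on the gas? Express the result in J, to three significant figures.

Isothermal: W = nRT ln(V₂/V₁) = P₁V₁ ln(V₂/V₁).
P₁V₁ = (828 kPa)(11.8 L) = 9770 J.
W = 9770 × ln(35.3/11.8) = 9770 × 1.096
W_by_gas = 10706 J; work on gas = −W_by = -10706 J.

W ≈ -10700 J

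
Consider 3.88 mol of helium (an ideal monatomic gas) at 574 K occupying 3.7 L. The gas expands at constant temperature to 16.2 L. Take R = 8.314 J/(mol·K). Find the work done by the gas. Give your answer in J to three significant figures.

Isothermal: W = nRT ln(V₂/V₁).
W = (3.88)(8.314)(574) × ln(16.2/3.7)
  = 18516 × 1.477
W_by_gas = 27343 J.

W ≈ 27300 J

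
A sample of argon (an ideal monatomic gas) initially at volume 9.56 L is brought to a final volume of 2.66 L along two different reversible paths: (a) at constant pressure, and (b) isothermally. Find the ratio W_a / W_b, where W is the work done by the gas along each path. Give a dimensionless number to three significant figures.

W_a / W_b ≈ 0.564

Path (a) isobaric: W = P₁(V₂ − V₁) → W_a/(P₁V₁) = -0.7218.
Path (b) isothermal: W = P₁V₁ ln(V₂/V₁) → W_b/(P₁V₁) = -1.279.
W_a / W_b = -0.7218 / -1.279 = 0.5642.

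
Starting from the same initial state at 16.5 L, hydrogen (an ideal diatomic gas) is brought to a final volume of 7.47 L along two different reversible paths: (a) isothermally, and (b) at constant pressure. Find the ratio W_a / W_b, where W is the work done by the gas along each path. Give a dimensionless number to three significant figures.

Path (a) isothermal: W = P₁V₁ ln(V₂/V₁) → W_a/(P₁V₁) = -0.7925.
Path (b) isobaric: W = P₁(V₂ − V₁) → W_b/(P₁V₁) = -0.5473.
W_a / W_b = -0.7925 / -0.5473 = 1.448.

W_a / W_b ≈ 1.45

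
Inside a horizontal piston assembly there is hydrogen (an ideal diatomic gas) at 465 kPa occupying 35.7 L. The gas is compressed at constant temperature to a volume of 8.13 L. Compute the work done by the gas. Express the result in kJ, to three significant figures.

Isothermal: W = nRT ln(V₂/V₁) = P₁V₁ ln(V₂/V₁).
P₁V₁ = (465 kPa)(35.7 L) = 16600 J.
W = 16600 × ln(8.13/35.7) = 16600 × -1.48
W_by_gas = -24562 J.

W ≈ -24.6 kJ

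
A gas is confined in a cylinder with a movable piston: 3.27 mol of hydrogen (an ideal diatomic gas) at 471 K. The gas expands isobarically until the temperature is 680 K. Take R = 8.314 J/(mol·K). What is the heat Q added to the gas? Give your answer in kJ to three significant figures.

Isobaric: W = nRΔT = (3.27)(8.314)(209) = 5682 J.
ΔU = nCᵥΔT with Cᵥ = 5R/2: ΔU = (3.27)(20.79)(209) = 14205 J.
Q = ΔU + W = 14205 + 5682 = 19887 J.

Q ≈ 19.9 kJ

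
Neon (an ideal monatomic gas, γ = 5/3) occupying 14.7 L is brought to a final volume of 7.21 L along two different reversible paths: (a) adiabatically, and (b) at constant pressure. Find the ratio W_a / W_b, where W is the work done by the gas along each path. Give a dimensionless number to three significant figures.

Path (a) adiabatic: W = P₁V₁(1 − (V₁/V₂)^(γ−1))/(γ−1) → W_a/(P₁V₁) = -0.9118.
Path (b) isobaric: W = P₁(V₂ − V₁) → W_b/(P₁V₁) = -0.5095.
W_a / W_b = -0.9118 / -0.5095 = 1.79.

W_a / W_b ≈ 1.79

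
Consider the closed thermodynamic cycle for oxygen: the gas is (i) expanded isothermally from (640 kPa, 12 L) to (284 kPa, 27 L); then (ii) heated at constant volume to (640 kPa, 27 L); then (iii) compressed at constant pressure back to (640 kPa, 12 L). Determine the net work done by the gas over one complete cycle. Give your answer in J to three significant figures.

Leg (i): W = PᵢVᵢ ln(V_f/Vᵢ) = (7680) ln(27/12) = 6228 J.
Leg (ii): W = 0.
Leg (iii): W = PΔV = (640)(12 − 27) = -9600 J.
W_net = 6228 − 9600 = -3372 J.

W_net ≈ -3370 J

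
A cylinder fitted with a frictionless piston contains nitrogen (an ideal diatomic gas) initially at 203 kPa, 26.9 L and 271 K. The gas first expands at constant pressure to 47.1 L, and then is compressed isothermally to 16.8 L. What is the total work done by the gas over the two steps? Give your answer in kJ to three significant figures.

Step 1 (isobaric): W = PΔV = (203 kPa)(47.1 − 26.9 L) = 4101 J.
After step 1: P = 203 kPa, V = 47.1 L, T = 474.5 K.
Step 2 (isothermal): W = P₁V₁ ln(V₂/V₁) = (9561) ln(16.8/47.1) = -9857 J.
W_total = 4101 − 9857 = -5756 J.

W_total ≈ -5.76 kJ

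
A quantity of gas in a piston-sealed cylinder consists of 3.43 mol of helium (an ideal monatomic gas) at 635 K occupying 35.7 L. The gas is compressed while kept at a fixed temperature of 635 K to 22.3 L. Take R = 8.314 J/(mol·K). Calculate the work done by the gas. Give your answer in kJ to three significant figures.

W ≈ -8.52 kJ

Isothermal: W = nRT ln(V₂/V₁).
W = (3.43)(8.314)(635) × ln(22.3/35.7)
  = 18108 × -0.4706
W_by_gas = -8521 J.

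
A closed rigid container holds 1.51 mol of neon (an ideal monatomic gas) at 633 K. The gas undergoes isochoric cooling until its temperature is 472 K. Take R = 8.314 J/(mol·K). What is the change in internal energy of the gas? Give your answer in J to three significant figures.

Constant volume ⇒ W = 0, so Q = ΔU = nCᵥΔT with Cᵥ = 3R/2 = 12.47 J/(mol·K).
ΔU = (1.51)(12.47)(472 − 633) = -3032 J.

ΔU ≈ -3030 J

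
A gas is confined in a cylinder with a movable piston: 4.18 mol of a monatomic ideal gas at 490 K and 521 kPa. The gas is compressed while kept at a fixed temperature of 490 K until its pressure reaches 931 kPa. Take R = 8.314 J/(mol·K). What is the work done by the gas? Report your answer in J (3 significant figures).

W ≈ -9890 J

Isothermal process: W = nRT ln(V₂/V₁) = nRT ln(P₁/P₂).
W = (4.18)(8.314)(490) × ln(521/931)
  = 17029 × ln(0.5596) = 17029 × -0.5805
W_by_gas = -9885 J.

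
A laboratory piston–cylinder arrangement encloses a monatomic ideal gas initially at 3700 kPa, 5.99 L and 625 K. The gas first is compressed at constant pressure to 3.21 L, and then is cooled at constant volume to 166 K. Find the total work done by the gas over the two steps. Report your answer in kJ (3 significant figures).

Step 1 (isobaric): W = PΔV = (3700 kPa)(3.21 − 5.99 L) = -10286 J.
Step 2 (isochoric): W = 0 (constant volume).
W_total = -10286 + 0 = -10286 J.

W_total ≈ -10.3 kJ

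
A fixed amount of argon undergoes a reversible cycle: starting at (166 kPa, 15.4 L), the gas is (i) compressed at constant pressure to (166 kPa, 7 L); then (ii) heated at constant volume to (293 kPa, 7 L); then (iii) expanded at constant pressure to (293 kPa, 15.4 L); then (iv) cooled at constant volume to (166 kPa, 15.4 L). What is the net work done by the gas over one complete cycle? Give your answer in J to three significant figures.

Constant-volume legs do no work.
W(i) = (166)(7 − 15.4) = -1394 J; W(iii) = (293)(15.4 − 7) = 2461 J.
W_net = -1394 + 2461 = 1067 J (the clockwise enclosed area).

W_net ≈ 1070 J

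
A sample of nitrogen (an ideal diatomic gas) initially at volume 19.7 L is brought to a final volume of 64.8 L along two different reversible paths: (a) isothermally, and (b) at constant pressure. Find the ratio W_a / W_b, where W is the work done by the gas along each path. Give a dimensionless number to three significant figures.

W_a / W_b ≈ 0.520

Path (a) isothermal: W = P₁V₁ ln(V₂/V₁) → W_a/(P₁V₁) = 1.191.
Path (b) isobaric: W = P₁(V₂ − V₁) → W_b/(P₁V₁) = 2.289.
W_a / W_b = 1.191 / 2.289 = 0.5201.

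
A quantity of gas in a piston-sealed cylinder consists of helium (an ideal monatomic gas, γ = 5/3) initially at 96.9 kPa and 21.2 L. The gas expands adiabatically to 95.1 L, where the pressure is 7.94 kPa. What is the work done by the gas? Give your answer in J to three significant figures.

W ≈ 1950 J

Adiabatic: W = (P₁V₁ − P₂V₂)/(γ − 1) with γ = 5/3.
P₁V₁ = 2054 J, P₂V₂ = 755.1 J.
W = (2054 − 755.1) / 0.6667 = 1949 J.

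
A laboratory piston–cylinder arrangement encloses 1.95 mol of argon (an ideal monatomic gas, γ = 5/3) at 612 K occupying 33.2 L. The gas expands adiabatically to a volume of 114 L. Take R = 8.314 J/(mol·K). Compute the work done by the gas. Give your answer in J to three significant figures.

Adiabatic: TV^(γ−1) = const with γ = 5/3.
T₂ = T₁ (V₁/V₂)^(γ−1) = 612 × (33.2/114)^0.667 = 612 × 0.4394 = 268.9 K.
W_by = nCᵥ(T₁ − T₂) = (1.95)(12.47)(612 − 268.9) = 8344 J.

W ≈ 8340 J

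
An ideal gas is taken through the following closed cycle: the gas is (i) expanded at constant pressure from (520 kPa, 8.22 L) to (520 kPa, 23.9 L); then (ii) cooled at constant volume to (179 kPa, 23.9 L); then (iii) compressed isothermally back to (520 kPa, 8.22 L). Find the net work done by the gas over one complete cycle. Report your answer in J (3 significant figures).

W_net ≈ 3590 J

Leg (i): W = PΔV = (520)(23.9 − 8.22) = 8154 J.
Leg (ii): W = 0.
Leg (iii): W = PᵢVᵢ ln(V_f/Vᵢ) = (4278) ln(8.22/23.9) = -4566 J.
W_net = 8154 − 4566 = 3588 J.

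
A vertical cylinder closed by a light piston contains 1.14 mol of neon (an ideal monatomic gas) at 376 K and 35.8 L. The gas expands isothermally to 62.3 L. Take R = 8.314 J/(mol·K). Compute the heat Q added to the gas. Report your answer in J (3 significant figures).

Q ≈ 1970 J

Isothermal ⇒ ΔU = 0, so Q = W = nRT ln(V₂/V₁).
Q = (1.14)(8.314)(376) ln(62.3/35.8) = 3564 × 0.554 = 1974 J.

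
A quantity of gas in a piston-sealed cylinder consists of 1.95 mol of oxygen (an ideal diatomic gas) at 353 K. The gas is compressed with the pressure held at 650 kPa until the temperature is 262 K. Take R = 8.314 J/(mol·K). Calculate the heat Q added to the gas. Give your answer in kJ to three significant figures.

Isobaric: W = nRΔT = (1.95)(8.314)(-91) = -1475 J.
ΔU = nCᵥΔT with Cᵥ = 5R/2: ΔU = (1.95)(20.79)(-91) = -3688 J.
Q = ΔU + W = -3688 − 1475 = -5164 J.

Q ≈ -5.16 kJ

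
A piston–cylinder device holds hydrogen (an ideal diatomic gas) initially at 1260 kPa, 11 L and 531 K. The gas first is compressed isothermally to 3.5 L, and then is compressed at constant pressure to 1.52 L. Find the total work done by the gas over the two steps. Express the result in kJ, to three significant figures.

Step 1 (isothermal): W = P₁V₁ ln(V₂/V₁) = (13860) ln(3.5/11) = -15872 J.
After step 1: P = 3960 kPa, V = 3.5 L, T = 531 K.
Step 2 (isobaric): W = PΔV = (3960 kPa)(1.52 − 3.5 L) = -7841 J.
W_total = -15872 − 7841 = -23712 J.

W_total ≈ -23.7 kJ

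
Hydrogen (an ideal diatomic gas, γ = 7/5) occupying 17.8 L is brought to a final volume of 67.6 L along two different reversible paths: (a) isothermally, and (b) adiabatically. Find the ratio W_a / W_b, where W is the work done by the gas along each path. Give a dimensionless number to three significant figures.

W_a / W_b ≈ 1.29

Path (a) isothermal: W = P₁V₁ ln(V₂/V₁) → W_a/(P₁V₁) = 1.334.
Path (b) adiabatic: W = P₁V₁(1 − (V₁/V₂)^(γ−1))/(γ−1) → W_b/(P₁V₁) = 1.034.
W_a / W_b = 1.334 / 1.034 = 1.291.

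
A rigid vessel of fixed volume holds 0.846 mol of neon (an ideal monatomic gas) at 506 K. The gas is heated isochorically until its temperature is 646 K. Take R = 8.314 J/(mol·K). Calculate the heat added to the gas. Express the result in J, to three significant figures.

Q ≈ 1480 J

Constant volume ⇒ W = 0, so Q = ΔU = nCᵥΔT with Cᵥ = 3R/2 = 12.47 J/(mol·K).
ΔU = (0.846)(12.47)(646 − 506) = 1477 J.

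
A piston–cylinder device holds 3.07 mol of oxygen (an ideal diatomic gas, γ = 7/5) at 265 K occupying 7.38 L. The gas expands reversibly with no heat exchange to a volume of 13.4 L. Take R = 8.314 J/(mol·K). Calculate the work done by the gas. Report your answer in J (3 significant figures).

Adiabatic: TV^(γ−1) = const with γ = 7/5.
T₂ = T₁ (V₁/V₂)^(γ−1) = 265 × (7.38/13.4)^0.4 = 265 × 0.7877 = 208.8 K.
W_by = nCᵥ(T₁ − T₂) = (3.07)(20.79)(265 − 208.8) = 3589 J.

W ≈ 3590 J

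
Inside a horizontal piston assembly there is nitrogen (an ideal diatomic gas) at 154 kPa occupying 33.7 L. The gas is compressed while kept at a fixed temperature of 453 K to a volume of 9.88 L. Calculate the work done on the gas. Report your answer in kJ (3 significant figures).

W ≈ 6.37 kJ

Isothermal: W = nRT ln(V₂/V₁) = P₁V₁ ln(V₂/V₁).
P₁V₁ = (154 kPa)(33.7 L) = 5190 J.
W = 5190 × ln(9.88/33.7) = 5190 × -1.227
W_by_gas = -6368 J; work on gas = −W_by = 6368 J.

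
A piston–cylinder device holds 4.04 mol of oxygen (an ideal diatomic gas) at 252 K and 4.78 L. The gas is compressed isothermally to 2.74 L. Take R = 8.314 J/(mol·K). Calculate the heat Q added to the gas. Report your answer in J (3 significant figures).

Isothermal ⇒ ΔU = 0, so Q = W = nRT ln(V₂/V₁).
Q = (4.04)(8.314)(252) ln(2.74/4.78) = 8464 × -0.5565 = -4710 J.

Q ≈ -4710 J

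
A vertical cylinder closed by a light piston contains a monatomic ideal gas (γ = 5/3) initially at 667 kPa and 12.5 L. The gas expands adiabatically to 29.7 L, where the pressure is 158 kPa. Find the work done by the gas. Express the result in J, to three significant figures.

W ≈ 5470 J

Adiabatic: W = (P₁V₁ − P₂V₂)/(γ − 1) with γ = 5/3.
P₁V₁ = 8338 J, P₂V₂ = 4693 J.
W = (8338 − 4693) / 0.6667 = 5467 J.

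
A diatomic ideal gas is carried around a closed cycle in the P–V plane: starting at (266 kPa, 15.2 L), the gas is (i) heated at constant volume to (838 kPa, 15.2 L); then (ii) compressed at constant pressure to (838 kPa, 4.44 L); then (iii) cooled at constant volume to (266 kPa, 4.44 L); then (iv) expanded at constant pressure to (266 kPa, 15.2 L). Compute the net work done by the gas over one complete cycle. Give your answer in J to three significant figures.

W_net ≈ -6150 J

Constant-volume legs do no work.
W(ii) = (838)(4.44 − 15.2) = -9017 J; W(iv) = (266)(15.2 − 4.44) = 2862 J.
W_net = -9017 + 2862 = -6155 J (the counter-clockwise enclosed area).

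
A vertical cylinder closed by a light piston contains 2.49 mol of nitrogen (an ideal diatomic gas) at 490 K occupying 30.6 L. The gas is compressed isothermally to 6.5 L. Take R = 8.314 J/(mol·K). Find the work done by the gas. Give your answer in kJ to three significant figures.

W ≈ -15.7 kJ

Isothermal: W = nRT ln(V₂/V₁).
W = (2.49)(8.314)(490) × ln(6.5/30.6)
  = 10144 × -1.549
W_by_gas = -15715 J.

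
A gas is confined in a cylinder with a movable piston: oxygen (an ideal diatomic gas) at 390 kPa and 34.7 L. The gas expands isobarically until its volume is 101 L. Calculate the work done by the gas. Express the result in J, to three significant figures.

Isobaric: W = P ΔV.
W = (390 kPa)(101 − 34.7 L) = (390)(66.3) = 25857 J.

W ≈ 25900 J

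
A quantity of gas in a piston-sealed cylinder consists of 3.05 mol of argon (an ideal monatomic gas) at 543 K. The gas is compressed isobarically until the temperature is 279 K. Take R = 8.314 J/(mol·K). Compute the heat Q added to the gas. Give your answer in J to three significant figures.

Isobaric: W = nRΔT = (3.05)(8.314)(-264) = -6694 J.
ΔU = nCᵥΔT with Cᵥ = 3R/2: ΔU = (3.05)(12.47)(-264) = -10042 J.
Q = ΔU + W = -10042 − 6694 = -16736 J.

Q ≈ -16700 J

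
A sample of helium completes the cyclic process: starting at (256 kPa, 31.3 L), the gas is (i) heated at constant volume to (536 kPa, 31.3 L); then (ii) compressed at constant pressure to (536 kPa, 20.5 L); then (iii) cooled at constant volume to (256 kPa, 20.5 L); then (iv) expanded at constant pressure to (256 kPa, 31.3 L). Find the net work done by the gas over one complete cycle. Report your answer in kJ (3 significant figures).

W_net ≈ -3.02 kJ

Constant-volume legs do no work.
W(ii) = (536)(20.5 − 31.3) = -5789 J; W(iv) = (256)(31.3 − 20.5) = 2765 J.
W_net = -5789 + 2765 = -3024 J (the counter-clockwise enclosed area).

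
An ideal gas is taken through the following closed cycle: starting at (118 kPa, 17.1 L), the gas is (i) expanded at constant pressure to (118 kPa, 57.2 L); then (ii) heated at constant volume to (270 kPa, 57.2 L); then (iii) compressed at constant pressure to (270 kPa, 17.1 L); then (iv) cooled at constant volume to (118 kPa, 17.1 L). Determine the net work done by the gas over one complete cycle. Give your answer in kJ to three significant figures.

Constant-volume legs do no work.
W(i) = (118)(57.2 − 17.1) = 4732 J; W(iii) = (270)(17.1 − 57.2) = -10827 J.
W_net = 4732 − 10827 = -6095 J (the counter-clockwise enclosed area).

W_net ≈ -6.10 kJ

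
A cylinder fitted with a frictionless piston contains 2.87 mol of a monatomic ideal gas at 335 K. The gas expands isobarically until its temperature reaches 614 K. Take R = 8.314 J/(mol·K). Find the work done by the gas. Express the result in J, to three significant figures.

Isobaric: W = P ΔV = nR ΔT.
W = (2.87)(8.314)(614 − 335) = 6657 J.

W ≈ 6660 J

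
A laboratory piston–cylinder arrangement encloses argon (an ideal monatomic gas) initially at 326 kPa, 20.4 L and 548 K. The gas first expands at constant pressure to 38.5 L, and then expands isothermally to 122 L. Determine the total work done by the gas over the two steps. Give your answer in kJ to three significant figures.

W_total ≈ 20.4 kJ

Step 1 (isobaric): W = PΔV = (326 kPa)(38.5 − 20.4 L) = 5901 J.
After step 1: P = 326 kPa, V = 38.5 L, T = 1034 K.
Step 2 (isothermal): W = P₁V₁ ln(V₂/V₁) = (12551) ln(122/38.5) = 14476 J.
W_total = 5901 + 14476 = 20376 J.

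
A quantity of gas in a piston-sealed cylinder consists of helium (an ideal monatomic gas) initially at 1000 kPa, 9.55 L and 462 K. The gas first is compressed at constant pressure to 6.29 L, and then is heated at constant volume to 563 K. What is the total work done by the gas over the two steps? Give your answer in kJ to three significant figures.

Step 1 (isobaric): W = PΔV = (1000 kPa)(6.29 − 9.55 L) = -3260 J.
Step 2 (isochoric): W = 0 (constant volume).
W_total = -3260 + 0 = -3260 J.

W_total ≈ -3.26 kJ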